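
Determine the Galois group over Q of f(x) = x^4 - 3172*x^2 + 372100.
Gal(K/Q) = Z/2Z (cyclic of order 2)

f factors as (x^2 - 3050)(x^2 - 122), so the splitting field is K = Q(sqrt(3050), sqrt(122)). The squarefree part of 3050 is 122 and the squarefree part of 122 is also 122, so sqrt(3050) and sqrt(122) are both rational multiples of sqrt(122). Hence Q(sqrt(3050)) = Q(sqrt(122)) = Q(sqrt(122)), and the splitting field collapses to a single degree-2 extension with Galois group Z/2Z.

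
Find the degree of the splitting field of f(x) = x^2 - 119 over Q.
[K:Q] = 2

The polynomial x^2 - 119 is irreducible over Q since 119 is not a perfect square. Its splitting field is Q(sqrt(119)), which has degree 2 over Q.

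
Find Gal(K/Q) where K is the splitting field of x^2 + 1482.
Gal(K/Q) = Z/2Z (cyclic of order 2)

x^2 + 1482 is irreducible over Q since -1482 is not a rational square. The splitting field Q(sqrt(-1482)) has degree 2 over Q, and its unique nontrivial automorphism is sqrt(-1482) ↦ -sqrt(-1482). Hence Gal(Q(sqrt(-1482))/Q) = Z/2Z.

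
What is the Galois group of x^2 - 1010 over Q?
Gal(K/Q) = Z/2Z (cyclic of order 2)

x^2 - 1010 is irreducible over Q since 1010 is not a rational square. The splitting field Q(sqrt(1010)) has degree 2 over Q, and its unique nontrivial automorphism is sqrt(1010) ↦ -sqrt(1010). Hence Gal(Q(sqrt(1010))/Q) = Z/2Z.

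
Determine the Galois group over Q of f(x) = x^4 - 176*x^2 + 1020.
Gal(K/Q) = V_4 (Klein four-group, Z/2Z × Z/2Z)

f factors as (x^2 - 6)(x^2 - 170), so the splitting field is K = Q(sqrt(6), sqrt(170)). The elements 6, 170, 1020 are all non-squares in Q, so sqrt(6) and sqrt(170) generate independent quadratic extensions. Thus [K:Q] = 4 and Gal(K/Q) is generated by the two order-2 automorphisms sqrt(6) ↦ -sqrt(6) and sqrt(170) ↦ -sqrt(170), giving V_4.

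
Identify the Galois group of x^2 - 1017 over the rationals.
Gal(K/Q) = Z/2Z (cyclic of order 2)

x^2 - 1017 is irreducible over Q since 1017 is not a rational square. The splitting field Q(sqrt(1017)) has degree 2 over Q, and its unique nontrivial automorphism is sqrt(1017) ↦ -sqrt(1017). Hence Gal(Q(sqrt(1017))/Q) = Z/2Z.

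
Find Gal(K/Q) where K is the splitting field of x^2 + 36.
Gal(K/Q) = Z/2Z (cyclic of order 2)

x^2 + 36 is irreducible over Q since -36 is not a rational square. The splitting field Q(sqrt(-36)) has degree 2 over Q, and its unique nontrivial automorphism is sqrt(-36) ↦ -sqrt(-36). Hence Gal(Q(sqrt(-36))/Q) = Z/2Z.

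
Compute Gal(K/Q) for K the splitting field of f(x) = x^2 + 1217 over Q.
Gal(K/Q) = Z/2Z (cyclic of order 2)

x^2 + 1217 is irreducible over Q since -1217 is not a rational square. The splitting field Q(sqrt(-1217)) has degree 2 over Q, and its unique nontrivial automorphism is sqrt(-1217) ↦ -sqrt(-1217). Hence Gal(Q(sqrt(-1217))/Q) = Z/2Z.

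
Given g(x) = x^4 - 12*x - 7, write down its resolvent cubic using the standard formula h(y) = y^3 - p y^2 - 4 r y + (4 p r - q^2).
h(y) = y^3 + 28*y - 144

Identify coefficients: p = 0, q = -12, r = -7.
Plug into h(y) = y^3 - p y^2 - 4 r y + (4 p r - q^2):
  h(y) = y^3 - (0) y^2 - 4*(-7) y + (4*(0)*(-7) - (-12)^2)
       = y^3 + (0) y^2 + (28) y + (-144).
Simplifying: h(y) = y^3 + 28*y - 144.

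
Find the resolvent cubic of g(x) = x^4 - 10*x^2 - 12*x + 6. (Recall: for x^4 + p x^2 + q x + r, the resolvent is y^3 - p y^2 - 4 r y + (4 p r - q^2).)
h(y) = y^3 + 10*y^2 - 24*y - 384

Identify coefficients: p = -10, q = -12, r = 6.
Plug into h(y) = y^3 - p y^2 - 4 r y + (4 p r - q^2):
  h(y) = y^3 - (-10) y^2 - 4*(6) y + (4*(-10)*(6) - (-12)^2)
       = y^3 + (10) y^2 + (-24) y + (-384).
Simplifying: h(y) = y^3 + 10*y^2 - 24*y - 384.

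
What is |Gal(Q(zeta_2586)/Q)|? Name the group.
|Gal(Q(zeta_2586)/Q)| = phi(2586) = 860; group ≅ (Z/2586Z)^* ≅ Z/2Z × Z/430Z

The n-th cyclotomic polynomial Φ_2586(x) is the minimal polynomial of zeta_2586 over Q and has degree phi(2586) = 860. So Q(zeta_2586) is a degree-860 Galois extension with Galois group (Z/2586Z)^*. By CRT, (Z/2586Z)^* ≅ (Z/2Z)^* × (Z/3Z)^* × (Z/431Z)^*. Each prime-power unit group is (Z/2Z)^* ≅ trivial group (order 1); (Z/3Z)^* ≅ Z/2Z; (Z/431Z)^* ≅ Z/430Z. Hence Gal(Q(zeta_2586)/Q) ≅ Z/2Z × Z/430Z.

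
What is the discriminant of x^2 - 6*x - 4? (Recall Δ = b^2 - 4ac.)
Δ = 52

For a quadratic a x^2 + b x + c the discriminant is Δ = b^2 - 4ac = (-6)^2 - 4*(1)*(-4) = 36 - (-16) = 52.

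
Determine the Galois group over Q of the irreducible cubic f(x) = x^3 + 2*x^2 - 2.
Gal(K/Q) = S_3 (symmetric group of order 6)

Compute the discriminant of x^3 + (2)*x^2 + (0)*x + (-2): Δ = -44. Since Δ is not a rational square, the Galois group is not contained in A_3; it must be the full S_3 (irreducibility of the cubic rules out anything smaller).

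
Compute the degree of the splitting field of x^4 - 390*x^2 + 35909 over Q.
[K:Q] = 4

f factors as (x^2 - 241)(x^2 - 149); the splitting field is K = Q(sqrt(241), sqrt(149)). Since 241, 149, and 35909 are all non-squares in Q, the three subfields Q(sqrt(241)), Q(sqrt(149)), Q(sqrt(35909)) are distinct degree-2 extensions, so [K:Q] = 4 (Klein four Galois group).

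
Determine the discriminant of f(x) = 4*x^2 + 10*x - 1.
Δ = 116

For a quadratic a x^2 + b x + c the discriminant is Δ = b^2 - 4ac = (10)^2 - 4*(4)*(-1) = 100 - (-16) = 116.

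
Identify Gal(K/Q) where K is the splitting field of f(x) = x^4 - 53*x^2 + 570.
Gal(K/Q) = V_4 (Klein four-group, Z/2Z × Z/2Z)

f factors as (x^2 - 15)(x^2 - 38), so the splitting field is K = Q(sqrt(15), sqrt(38)). The elements 15, 38, 570 are all non-squares in Q, so sqrt(15) and sqrt(38) generate independent quadratic extensions. Thus [K:Q] = 4 and Gal(K/Q) is generated by the two order-2 automorphisms sqrt(15) ↦ -sqrt(15) and sqrt(38) ↦ -sqrt(38), giving V_4.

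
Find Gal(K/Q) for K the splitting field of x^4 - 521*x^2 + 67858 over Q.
Gal(K/Q) = V_4 (Klein four-group, Z/2Z × Z/2Z)

f factors as (x^2 - 259)(x^2 - 262), so the splitting field is K = Q(sqrt(259), sqrt(262)). The elements 259, 262, 67858 are all non-squares in Q, so sqrt(259) and sqrt(262) generate independent quadratic extensions. Thus [K:Q] = 4 and Gal(K/Q) is generated by the two order-2 automorphisms sqrt(259) ↦ -sqrt(259) and sqrt(262) ↦ -sqrt(262), giving V_4.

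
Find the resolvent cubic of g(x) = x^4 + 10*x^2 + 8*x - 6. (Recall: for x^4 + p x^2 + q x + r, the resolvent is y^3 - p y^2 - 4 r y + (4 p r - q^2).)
h(y) = y^3 - 10*y^2 + 24*y - 304

Identify coefficients: p = 10, q = 8, r = -6.
Plug into h(y) = y^3 - p y^2 - 4 r y + (4 p r - q^2):
  h(y) = y^3 - (10) y^2 - 4*(-6) y + (4*(10)*(-6) - (8)^2)
       = y^3 + (-10) y^2 + (24) y + (-304).
Simplifying: h(y) = y^3 - 10*y^2 + 24*y - 304.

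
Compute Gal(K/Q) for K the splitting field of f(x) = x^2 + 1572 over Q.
Gal(K/Q) = Z/2Z (cyclic of order 2)

x^2 + 1572 is irreducible over Q since -1572 is not a rational square. The splitting field Q(sqrt(-1572)) has degree 2 over Q, and its unique nontrivial automorphism is sqrt(-1572) ↦ -sqrt(-1572). Hence Gal(Q(sqrt(-1572))/Q) = Z/2Z.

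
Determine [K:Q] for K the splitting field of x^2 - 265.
[K:Q] = 2

The polynomial x^2 - 265 is irreducible over Q since 265 is not a perfect square. Its splitting field is Q(sqrt(265)), which has degree 2 over Q.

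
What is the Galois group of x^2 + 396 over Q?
Gal(K/Q) = Z/2Z (cyclic of order 2)

x^2 + 396 is irreducible over Q since -396 is not a rational square. The splitting field Q(sqrt(-396)) has degree 2 over Q, and its unique nontrivial automorphism is sqrt(-396) ↦ -sqrt(-396). Hence Gal(Q(sqrt(-396))/Q) = Z/2Z.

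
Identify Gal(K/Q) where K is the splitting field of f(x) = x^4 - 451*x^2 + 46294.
Gal(K/Q) = V_4 (Klein four-group, Z/2Z × Z/2Z)

f factors as (x^2 - 293)(x^2 - 158), so the splitting field is K = Q(sqrt(293), sqrt(158)). The elements 293, 158, 46294 are all non-squares in Q, so sqrt(293) and sqrt(158) generate independent quadratic extensions. Thus [K:Q] = 4 and Gal(K/Q) is generated by the two order-2 automorphisms sqrt(293) ↦ -sqrt(293) and sqrt(158) ↦ -sqrt(158), giving V_4.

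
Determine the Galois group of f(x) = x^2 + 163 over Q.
Gal(K/Q) = Z/2Z (cyclic of order 2)

x^2 + 163 is irreducible over Q since -163 is not a rational square. The splitting field Q(sqrt(-163)) has degree 2 over Q, and its unique nontrivial automorphism is sqrt(-163) ↦ -sqrt(-163). Hence Gal(Q(sqrt(-163))/Q) = Z/2Z.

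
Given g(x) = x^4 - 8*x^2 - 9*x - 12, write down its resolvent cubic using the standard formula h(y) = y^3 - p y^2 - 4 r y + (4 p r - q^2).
h(y) = y^3 + 8*y^2 + 48*y + 303

Identify coefficients: p = -8, q = -9, r = -12.
Plug into h(y) = y^3 - p y^2 - 4 r y + (4 p r - q^2):
  h(y) = y^3 - (-8) y^2 - 4*(-12) y + (4*(-8)*(-12) - (-9)^2)
       = y^3 + (8) y^2 + (48) y + (303).
Simplifying: h(y) = y^3 + 8*y^2 + 48*y + 303.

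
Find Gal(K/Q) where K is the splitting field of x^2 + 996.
Gal(K/Q) = Z/2Z (cyclic of order 2)

x^2 + 996 is irreducible over Q since -996 is not a rational square. The splitting field Q(sqrt(-996)) has degree 2 over Q, and its unique nontrivial automorphism is sqrt(-996) ↦ -sqrt(-996). Hence Gal(Q(sqrt(-996))/Q) = Z/2Z.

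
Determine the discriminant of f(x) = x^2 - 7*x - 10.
Δ = 89

For a quadratic a x^2 + b x + c the discriminant is Δ = b^2 - 4ac = (-7)^2 - 4*(1)*(-10) = 49 - (-40) = 89.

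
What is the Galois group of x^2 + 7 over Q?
Gal(K/Q) = Z/2Z (cyclic of order 2)

x^2 + 7 is irreducible over Q since -7 is not a rational square. The splitting field Q(sqrt(-7)) has degree 2 over Q, and its unique nontrivial automorphism is sqrt(-7) ↦ -sqrt(-7). Hence Gal(Q(sqrt(-7))/Q) = Z/2Z.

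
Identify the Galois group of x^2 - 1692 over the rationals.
Gal(K/Q) = Z/2Z (cyclic of order 2)

x^2 - 1692 is irreducible over Q since 1692 is not a rational square. The splitting field Q(sqrt(1692)) has degree 2 over Q, and its unique nontrivial automorphism is sqrt(1692) ↦ -sqrt(1692). Hence Gal(Q(sqrt(1692))/Q) = Z/2Z.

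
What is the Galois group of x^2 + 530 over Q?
Gal(K/Q) = Z/2Z (cyclic of order 2)

x^2 + 530 is irreducible over Q since -530 is not a rational square. The splitting field Q(sqrt(-530)) has degree 2 over Q, and its unique nontrivial automorphism is sqrt(-530) ↦ -sqrt(-530). Hence Gal(Q(sqrt(-530))/Q) = Z/2Z.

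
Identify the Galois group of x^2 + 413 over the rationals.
Gal(K/Q) = Z/2Z (cyclic of order 2)

x^2 + 413 is irreducible over Q since -413 is not a rational square. The splitting field Q(sqrt(-413)) has degree 2 over Q, and its unique nontrivial automorphism is sqrt(-413) ↦ -sqrt(-413). Hence Gal(Q(sqrt(-413))/Q) = Z/2Z.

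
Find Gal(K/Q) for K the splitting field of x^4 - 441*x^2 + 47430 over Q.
Gal(K/Q) = V_4 (Klein four-group, Z/2Z × Z/2Z)

f factors as (x^2 - 255)(x^2 - 186), so the splitting field is K = Q(sqrt(255), sqrt(186)). The elements 255, 186, 47430 are all non-squares in Q, so sqrt(255) and sqrt(186) generate independent quadratic extensions. Thus [K:Q] = 4 and Gal(K/Q) is generated by the two order-2 automorphisms sqrt(255) ↦ -sqrt(255) and sqrt(186) ↦ -sqrt(186), giving V_4.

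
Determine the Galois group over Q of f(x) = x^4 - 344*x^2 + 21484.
Gal(K/Q) = V_4 (Klein four-group, Z/2Z × Z/2Z)

f factors as (x^2 - 262)(x^2 - 82), so the splitting field is K = Q(sqrt(262), sqrt(82)). The elements 262, 82, 21484 are all non-squares in Q, so sqrt(262) and sqrt(82) generate independent quadratic extensions. Thus [K:Q] = 4 and Gal(K/Q) is generated by the two order-2 automorphisms sqrt(262) ↦ -sqrt(262) and sqrt(82) ↦ -sqrt(82), giving V_4.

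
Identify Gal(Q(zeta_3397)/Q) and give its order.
|Gal(Q(zeta_3397)/Q)| = phi(3397) = 3276; group ≅ (Z/3397Z)^* ≅ Z/42Z × Z/78Z

The n-th cyclotomic polynomial Φ_3397(x) is the minimal polynomial of zeta_3397 over Q and has degree phi(3397) = 3276. So Q(zeta_3397) is a degree-3276 Galois extension with Galois group (Z/3397Z)^*. By CRT, (Z/3397Z)^* ≅ (Z/43Z)^* × (Z/79Z)^*. Each prime-power unit group is (Z/43Z)^* ≅ Z/42Z; (Z/79Z)^* ≅ Z/78Z. Hence Gal(Q(zeta_3397)/Q) ≅ Z/42Z × Z/78Z.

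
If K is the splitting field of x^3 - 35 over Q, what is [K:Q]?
[K:Q] = 6

x^3 - 35 has one real root r = 35^(1/3) and two complex roots r*zeta_3, r*zeta_3^2 where zeta_3 = e^(2*pi*i/3). The splitting field is Q(r, zeta_3). [Q(r):Q] = 3 and [Q(zeta_3):Q] = 2 with gcd = 1, so [Q(r, zeta_3):Q] = 3 * 2 = 6.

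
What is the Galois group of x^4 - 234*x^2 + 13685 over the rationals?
Gal(K/Q) = V_4 (Klein four-group, Z/2Z × Z/2Z)

f factors as (x^2 - 119)(x^2 - 115), so the splitting field is K = Q(sqrt(119), sqrt(115)). The elements 119, 115, 13685 are all non-squares in Q, so sqrt(119) and sqrt(115) generate independent quadratic extensions. Thus [K:Q] = 4 and Gal(K/Q) is generated by the two order-2 automorphisms sqrt(119) ↦ -sqrt(119) and sqrt(115) ↦ -sqrt(115), giving V_4.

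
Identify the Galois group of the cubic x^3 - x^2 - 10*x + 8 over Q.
Gal(K/Q) = A_3 (cyclic of order 3)

Compute the discriminant of x^3 + (-1)*x^2 + (-10)*x + (8): Δ = 3844. Since Δ is a perfect square (Δ = 62^2), the Galois group is contained in A_3. Irreducibility forces the group to be transitive on three roots, so Gal = A_3.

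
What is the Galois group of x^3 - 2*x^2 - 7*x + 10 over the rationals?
Gal(K/Q) = S_3 (symmetric group of order 6)

Compute the discriminant of x^3 + (-2)*x^2 + (-7)*x + (10): Δ = 1708. Since Δ is not a rational square, the Galois group is not contained in A_3; it must be the full S_3 (irreducibility of the cubic rules out anything smaller).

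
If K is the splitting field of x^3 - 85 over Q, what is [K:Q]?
[K:Q] = 6

x^3 - 85 has one real root r = 85^(1/3) and two complex roots r*zeta_3, r*zeta_3^2 where zeta_3 = e^(2*pi*i/3). The splitting field is Q(r, zeta_3). [Q(r):Q] = 3 and [Q(zeta_3):Q] = 2 with gcd = 1, so [Q(r, zeta_3):Q] = 3 * 2 = 6.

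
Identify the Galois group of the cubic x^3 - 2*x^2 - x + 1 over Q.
Gal(K/Q) = A_3 (cyclic of order 3)

Compute the discriminant of x^3 + (-2)*x^2 + (-1)*x + (1): Δ = 49. Since Δ is a perfect square (Δ = 7^2), the Galois group is contained in A_3. Irreducibility forces the group to be transitive on three roots, so Gal = A_3.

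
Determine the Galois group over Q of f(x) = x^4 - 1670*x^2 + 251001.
Gal(K/Q) = Z/2Z (cyclic of order 2)

f factors as (x^2 - 167)(x^2 - 1503), so the splitting field is K = Q(sqrt(167), sqrt(1503)). The squarefree part of 167 is 167 and the squarefree part of 1503 is also 167, so sqrt(167) and sqrt(1503) are both rational multiples of sqrt(167). Hence Q(sqrt(167)) = Q(sqrt(1503)) = Q(sqrt(167)), and the splitting field collapses to a single degree-2 extension with Galois group Z/2Z.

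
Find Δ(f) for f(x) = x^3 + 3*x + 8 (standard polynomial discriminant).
Δ = -1836

For a depressed cubic x^3 + p x + q the discriminant is Δ = -4 p^3 - 27 q^2 = -4*(3)^3 - 27*(8)^2 = -108 - 1728 = -1836.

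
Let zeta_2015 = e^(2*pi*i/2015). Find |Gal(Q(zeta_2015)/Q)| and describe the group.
|Gal(Q(zeta_2015)/Q)| = phi(2015) = 1440; group ≅ (Z/2015Z)^* ≅ Z/4Z × Z/12Z × Z/30Z

The n-th cyclotomic polynomial Φ_2015(x) is the minimal polynomial of zeta_2015 over Q and has degree phi(2015) = 1440. So Q(zeta_2015) is a degree-1440 Galois extension with Galois group (Z/2015Z)^*. By CRT, (Z/2015Z)^* ≅ (Z/5Z)^* × (Z/13Z)^* × (Z/31Z)^*. Each prime-power unit group is (Z/5Z)^* ≅ Z/4Z; (Z/13Z)^* ≅ Z/12Z; (Z/31Z)^* ≅ Z/30Z. Hence Gal(Q(zeta_2015)/Q) ≅ Z/4Z × Z/12Z × Z/30Z.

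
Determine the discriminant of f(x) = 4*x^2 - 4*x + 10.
Δ = -144

For a quadratic a x^2 + b x + c the discriminant is Δ = b^2 - 4ac = (-4)^2 - 4*(4)*(10) = 16 - (160) = -144.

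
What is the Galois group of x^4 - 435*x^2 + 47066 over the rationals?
Gal(K/Q) = V_4 (Klein four-group, Z/2Z × Z/2Z)

f factors as (x^2 - 233)(x^2 - 202), so the splitting field is K = Q(sqrt(233), sqrt(202)). The elements 233, 202, 47066 are all non-squares in Q, so sqrt(233) and sqrt(202) generate independent quadratic extensions. Thus [K:Q] = 4 and Gal(K/Q) is generated by the two order-2 automorphisms sqrt(233) ↦ -sqrt(233) and sqrt(202) ↦ -sqrt(202), giving V_4.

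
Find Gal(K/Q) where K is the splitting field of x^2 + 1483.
Gal(K/Q) = Z/2Z (cyclic of order 2)

x^2 + 1483 is irreducible over Q since -1483 is not a rational square. The splitting field Q(sqrt(-1483)) has degree 2 over Q, and its unique nontrivial automorphism is sqrt(-1483) ↦ -sqrt(-1483). Hence Gal(Q(sqrt(-1483))/Q) = Z/2Z.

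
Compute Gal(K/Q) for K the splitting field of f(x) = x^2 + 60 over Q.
Gal(K/Q) = Z/2Z (cyclic of order 2)

x^2 + 60 is irreducible over Q since -60 is not a rational square. The splitting field Q(sqrt(-60)) has degree 2 over Q, and its unique nontrivial automorphism is sqrt(-60) ↦ -sqrt(-60). Hence Gal(Q(sqrt(-60))/Q) = Z/2Z.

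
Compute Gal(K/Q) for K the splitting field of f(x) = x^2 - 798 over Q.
Gal(K/Q) = Z/2Z (cyclic of order 2)

x^2 - 798 is irreducible over Q since 798 is not a rational square. The splitting field Q(sqrt(798)) has degree 2 over Q, and its unique nontrivial automorphism is sqrt(798) ↦ -sqrt(798). Hence Gal(Q(sqrt(798))/Q) = Z/2Z.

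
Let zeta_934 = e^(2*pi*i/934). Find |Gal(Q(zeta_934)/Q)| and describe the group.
|Gal(Q(zeta_934)/Q)| = phi(934) = 466; group ≅ (Z/934Z)^* ≅ Z/466Z

The n-th cyclotomic polynomial Φ_934(x) is the minimal polynomial of zeta_934 over Q and has degree phi(934) = 466. So Q(zeta_934) is a degree-466 Galois extension with Galois group (Z/934Z)^*. By CRT, (Z/934Z)^* ≅ (Z/2Z)^* × (Z/467Z)^*. Each prime-power unit group is (Z/2Z)^* ≅ trivial group (order 1); (Z/467Z)^* ≅ Z/466Z. Hence Gal(Q(zeta_934)/Q) ≅ Z/466Z.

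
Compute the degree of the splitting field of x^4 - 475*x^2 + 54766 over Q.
[K:Q] = 4

f factors as (x^2 - 197)(x^2 - 278); the splitting field is K = Q(sqrt(197), sqrt(278)). Since 197, 278, and 54766 are all non-squares in Q, the three subfields Q(sqrt(197)), Q(sqrt(278)), Q(sqrt(54766)) are distinct degree-2 extensions, so [K:Q] = 4 (Klein four Galois group).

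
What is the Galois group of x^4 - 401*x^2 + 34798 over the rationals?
Gal(K/Q) = V_4 (Klein four-group, Z/2Z × Z/2Z)

f factors as (x^2 - 274)(x^2 - 127), so the splitting field is K = Q(sqrt(274), sqrt(127)). The elements 274, 127, 34798 are all non-squares in Q, so sqrt(274) and sqrt(127) generate independent quadratic extensions. Thus [K:Q] = 4 and Gal(K/Q) is generated by the two order-2 automorphisms sqrt(274) ↦ -sqrt(274) and sqrt(127) ↦ -sqrt(127), giving V_4.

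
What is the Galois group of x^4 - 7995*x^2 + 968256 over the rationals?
Gal(K/Q) = Z/2Z (cyclic of order 2)

f factors as (x^2 - 123)(x^2 - 7872), so the splitting field is K = Q(sqrt(123), sqrt(7872)). The squarefree part of 123 is 123 and the squarefree part of 7872 is also 123, so sqrt(123) and sqrt(7872) are both rational multiples of sqrt(123). Hence Q(sqrt(123)) = Q(sqrt(7872)) = Q(sqrt(123)), and the splitting field collapses to a single degree-2 extension with Galois group Z/2Z.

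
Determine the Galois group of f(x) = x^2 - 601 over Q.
Gal(K/Q) = Z/2Z (cyclic of order 2)

x^2 - 601 is irreducible over Q since 601 is not a rational square. The splitting field Q(sqrt(601)) has degree 2 over Q, and its unique nontrivial automorphism is sqrt(601) ↦ -sqrt(601). Hence Gal(Q(sqrt(601))/Q) = Z/2Z.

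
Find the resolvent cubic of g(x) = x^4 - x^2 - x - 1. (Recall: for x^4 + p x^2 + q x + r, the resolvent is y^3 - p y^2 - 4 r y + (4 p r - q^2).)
h(y) = y^3 + y^2 + 4*y + 3

Identify coefficients: p = -1, q = -1, r = -1.
Plug into h(y) = y^3 - p y^2 - 4 r y + (4 p r - q^2):
  h(y) = y^3 - (-1) y^2 - 4*(-1) y + (4*(-1)*(-1) - (-1)^2)
       = y^3 + (1) y^2 + (4) y + (3).
Simplifying: h(y) = y^3 + y^2 + 4*y + 3.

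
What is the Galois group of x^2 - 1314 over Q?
Gal(K/Q) = Z/2Z (cyclic of order 2)

x^2 - 1314 is irreducible over Q since 1314 is not a rational square. The splitting field Q(sqrt(1314)) has degree 2 over Q, and its unique nontrivial automorphism is sqrt(1314) ↦ -sqrt(1314). Hence Gal(Q(sqrt(1314))/Q) = Z/2Z.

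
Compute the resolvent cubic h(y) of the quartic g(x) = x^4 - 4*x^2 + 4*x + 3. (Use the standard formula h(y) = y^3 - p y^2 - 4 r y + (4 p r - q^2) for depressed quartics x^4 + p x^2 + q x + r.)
h(y) = y^3 + 4*y^2 - 12*y - 64

Identify coefficients: p = -4, q = 4, r = 3.
Plug into h(y) = y^3 - p y^2 - 4 r y + (4 p r - q^2):
  h(y) = y^3 - (-4) y^2 - 4*(3) y + (4*(-4)*(3) - (4)^2)
       = y^3 + (4) y^2 + (-12) y + (-64).
Simplifying: h(y) = y^3 + 4*y^2 - 12*y - 64.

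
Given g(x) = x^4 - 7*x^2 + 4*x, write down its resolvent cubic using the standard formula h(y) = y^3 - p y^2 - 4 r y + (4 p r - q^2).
h(y) = y^3 + 7*y^2 - 16

Identify coefficients: p = -7, q = 4, r = 0.
Plug into h(y) = y^3 - p y^2 - 4 r y + (4 p r - q^2):
  h(y) = y^3 - (-7) y^2 - 4*(0) y + (4*(-7)*(0) - (4)^2)
       = y^3 + (7) y^2 + (0) y + (-16).
Simplifying: h(y) = y^3 + 7*y^2 - 16.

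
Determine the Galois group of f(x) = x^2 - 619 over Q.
Gal(K/Q) = Z/2Z (cyclic of order 2)

x^2 - 619 is irreducible over Q since 619 is not a rational square. The splitting field Q(sqrt(619)) has degree 2 over Q, and its unique nontrivial automorphism is sqrt(619) ↦ -sqrt(619). Hence Gal(Q(sqrt(619))/Q) = Z/2Z.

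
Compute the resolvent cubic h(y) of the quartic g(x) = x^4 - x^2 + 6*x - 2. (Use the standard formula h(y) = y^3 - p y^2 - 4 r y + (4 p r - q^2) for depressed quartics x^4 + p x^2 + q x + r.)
h(y) = y^3 + y^2 + 8*y - 28

Identify coefficients: p = -1, q = 6, r = -2.
Plug into h(y) = y^3 - p y^2 - 4 r y + (4 p r - q^2):
  h(y) = y^3 - (-1) y^2 - 4*(-2) y + (4*(-1)*(-2) - (6)^2)
       = y^3 + (1) y^2 + (8) y + (-28).
Simplifying: h(y) = y^3 + y^2 + 8*y - 28.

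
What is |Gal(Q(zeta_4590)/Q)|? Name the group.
|Gal(Q(zeta_4590)/Q)| = phi(4590) = 1152; group ≅ (Z/4590Z)^* ≅ Z/4Z × Z/16Z × Z/18Z

The n-th cyclotomic polynomial Φ_4590(x) is the minimal polynomial of zeta_4590 over Q and has degree phi(4590) = 1152. So Q(zeta_4590) is a degree-1152 Galois extension with Galois group (Z/4590Z)^*. By CRT, (Z/4590Z)^* ≅ (Z/2Z)^* × (Z/27Z)^* × (Z/5Z)^* × (Z/17Z)^*. Each prime-power unit group is (Z/2Z)^* ≅ trivial group (order 1); (Z/27Z)^* ≅ Z/18Z; (Z/5Z)^* ≅ Z/4Z; (Z/17Z)^* ≅ Z/16Z. Hence Gal(Q(zeta_4590)/Q) ≅ Z/4Z × Z/16Z × Z/18Z.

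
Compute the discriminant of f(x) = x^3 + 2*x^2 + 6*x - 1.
Δ = -931

For x^3 + a x^2 + b x + c the discriminant is Δ = 18 a b c - 4 a^3 c + a^2 b^2 - 4 b^3 - 27 c^2.
Plug a = 2, b = 6, c = -1:
  18*(2)*(6)*(-1) - 4*(2)^3*(-1) + (2)^2*(6)^2 - 4*(6)^3 - 27*(-1)^2
  = -216 + (32) + 144 + (-864) + (-27)
  = -931.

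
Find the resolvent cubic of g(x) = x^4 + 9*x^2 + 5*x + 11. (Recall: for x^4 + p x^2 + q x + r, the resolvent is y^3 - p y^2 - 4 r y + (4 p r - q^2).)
h(y) = y^3 - 9*y^2 - 44*y + 371

Identify coefficients: p = 9, q = 5, r = 11.
Plug into h(y) = y^3 - p y^2 - 4 r y + (4 p r - q^2):
  h(y) = y^3 - (9) y^2 - 4*(11) y + (4*(9)*(11) - (5)^2)
       = y^3 + (-9) y^2 + (-44) y + (371).
Simplifying: h(y) = y^3 - 9*y^2 - 44*y + 371.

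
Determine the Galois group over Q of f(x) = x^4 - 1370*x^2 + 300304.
Gal(K/Q) = Z/2Z (cyclic of order 2)

f factors as (x^2 - 274)(x^2 - 1096), so the splitting field is K = Q(sqrt(274), sqrt(1096)). The squarefree part of 274 is 274 and the squarefree part of 1096 is also 274, so sqrt(274) and sqrt(1096) are both rational multiples of sqrt(274). Hence Q(sqrt(274)) = Q(sqrt(1096)) = Q(sqrt(274)), and the splitting field collapses to a single degree-2 extension with Galois group Z/2Z.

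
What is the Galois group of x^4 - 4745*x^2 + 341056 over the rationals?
Gal(K/Q) = Z/2Z (cyclic of order 2)

f factors as (x^2 - 4672)(x^2 - 73), so the splitting field is K = Q(sqrt(4672), sqrt(73)). The squarefree part of 4672 is 73 and the squarefree part of 73 is also 73, so sqrt(4672) and sqrt(73) are both rational multiples of sqrt(73). Hence Q(sqrt(4672)) = Q(sqrt(73)) = Q(sqrt(73)), and the splitting field collapses to a single degree-2 extension with Galois group Z/2Z.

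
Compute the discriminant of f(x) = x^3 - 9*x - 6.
Δ = 1944

For a depressed cubic x^3 + p x + q the discriminant is Δ = -4 p^3 - 27 q^2 = -4*(-9)^3 - 27*(-6)^2 = 2916 - 972 = 1944.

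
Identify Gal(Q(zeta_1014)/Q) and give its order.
|Gal(Q(zeta_1014)/Q)| = phi(1014) = 312; group ≅ (Z/1014Z)^* ≅ Z/2Z × Z/156Z

The n-th cyclotomic polynomial Φ_1014(x) is the minimal polynomial of zeta_1014 over Q and has degree phi(1014) = 312. So Q(zeta_1014) is a degree-312 Galois extension with Galois group (Z/1014Z)^*. By CRT, (Z/1014Z)^* ≅ (Z/2Z)^* × (Z/3Z)^* × (Z/169Z)^*. Each prime-power unit group is (Z/2Z)^* ≅ trivial group (order 1); (Z/3Z)^* ≅ Z/2Z; (Z/169Z)^* ≅ Z/156Z. Hence Gal(Q(zeta_1014)/Q) ≅ Z/2Z × Z/156Z.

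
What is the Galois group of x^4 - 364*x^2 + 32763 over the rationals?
Gal(K/Q) = V_4 (Klein four-group, Z/2Z × Z/2Z)

f factors as (x^2 - 163)(x^2 - 201), so the splitting field is K = Q(sqrt(163), sqrt(201)). The elements 163, 201, 32763 are all non-squares in Q, so sqrt(163) and sqrt(201) generate independent quadratic extensions. Thus [K:Q] = 4 and Gal(K/Q) is generated by the two order-2 automorphisms sqrt(163) ↦ -sqrt(163) and sqrt(201) ↦ -sqrt(201), giving V_4.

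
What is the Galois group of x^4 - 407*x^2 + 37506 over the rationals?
Gal(K/Q) = V_4 (Klein four-group, Z/2Z × Z/2Z)

f factors as (x^2 - 141)(x^2 - 266), so the splitting field is K = Q(sqrt(141), sqrt(266)). The elements 141, 266, 37506 are all non-squares in Q, so sqrt(141) and sqrt(266) generate independent quadratic extensions. Thus [K:Q] = 4 and Gal(K/Q) is generated by the two order-2 automorphisms sqrt(141) ↦ -sqrt(141) and sqrt(266) ↦ -sqrt(266), giving V_4.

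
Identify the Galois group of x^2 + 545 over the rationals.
Gal(K/Q) = Z/2Z (cyclic of order 2)

x^2 + 545 is irreducible over Q since -545 is not a rational square. The splitting field Q(sqrt(-545)) has degree 2 over Q, and its unique nontrivial automorphism is sqrt(-545) ↦ -sqrt(-545). Hence Gal(Q(sqrt(-545))/Q) = Z/2Z.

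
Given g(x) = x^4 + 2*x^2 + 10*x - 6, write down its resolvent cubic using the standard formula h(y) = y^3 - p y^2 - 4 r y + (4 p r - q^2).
h(y) = y^3 - 2*y^2 + 24*y - 148

Identify coefficients: p = 2, q = 10, r = -6.
Plug into h(y) = y^3 - p y^2 - 4 r y + (4 p r - q^2):
  h(y) = y^3 - (2) y^2 - 4*(-6) y + (4*(2)*(-6) - (10)^2)
       = y^3 + (-2) y^2 + (24) y + (-148).
Simplifying: h(y) = y^3 - 2*y^2 + 24*y - 148.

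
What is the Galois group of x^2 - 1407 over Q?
Gal(K/Q) = Z/2Z (cyclic of order 2)

x^2 - 1407 is irreducible over Q since 1407 is not a rational square. The splitting field Q(sqrt(1407)) has degree 2 over Q, and its unique nontrivial automorphism is sqrt(1407) ↦ -sqrt(1407). Hence Gal(Q(sqrt(1407))/Q) = Z/2Z.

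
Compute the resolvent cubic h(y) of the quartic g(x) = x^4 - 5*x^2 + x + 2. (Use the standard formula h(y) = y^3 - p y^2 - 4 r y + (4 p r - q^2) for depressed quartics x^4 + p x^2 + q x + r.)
h(y) = y^3 + 5*y^2 - 8*y - 41

Identify coefficients: p = -5, q = 1, r = 2.
Plug into h(y) = y^3 - p y^2 - 4 r y + (4 p r - q^2):
  h(y) = y^3 - (-5) y^2 - 4*(2) y + (4*(-5)*(2) - (1)^2)
       = y^3 + (5) y^2 + (-8) y + (-41).
Simplifying: h(y) = y^3 + 5*y^2 - 8*y - 41.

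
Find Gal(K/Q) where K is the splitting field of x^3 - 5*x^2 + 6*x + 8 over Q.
Gal(K/Q) = S_3 (symmetric group of order 6)

Compute the discriminant of x^3 + (-5)*x^2 + (6)*x + (8): Δ = -2012. Since Δ is not a rational square, the Galois group is not contained in A_3; it must be the full S_3 (irreducibility of the cubic rules out anything smaller).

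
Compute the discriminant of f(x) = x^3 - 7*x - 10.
Δ = -1328

For a depressed cubic x^3 + p x + q the discriminant is Δ = -4 p^3 - 27 q^2 = -4*(-7)^3 - 27*(-10)^2 = 1372 - 2700 = -1328.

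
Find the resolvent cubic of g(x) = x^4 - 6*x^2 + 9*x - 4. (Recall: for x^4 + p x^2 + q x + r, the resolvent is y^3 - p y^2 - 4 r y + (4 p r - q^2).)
h(y) = y^3 + 6*y^2 + 16*y + 15

Identify coefficients: p = -6, q = 9, r = -4.
Plug into h(y) = y^3 - p y^2 - 4 r y + (4 p r - q^2):
  h(y) = y^3 - (-6) y^2 - 4*(-4) y + (4*(-6)*(-4) - (9)^2)
       = y^3 + (6) y^2 + (16) y + (15).
Simplifying: h(y) = y^3 + 6*y^2 + 16*y + 15.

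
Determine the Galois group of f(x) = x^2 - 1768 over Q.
Gal(K/Q) = Z/2Z (cyclic of order 2)

x^2 - 1768 is irreducible over Q since 1768 is not a rational square. The splitting field Q(sqrt(1768)) has degree 2 over Q, and its unique nontrivial automorphism is sqrt(1768) ↦ -sqrt(1768). Hence Gal(Q(sqrt(1768))/Q) = Z/2Z.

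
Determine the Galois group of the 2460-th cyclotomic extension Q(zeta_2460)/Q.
|Gal(Q(zeta_2460)/Q)| = phi(2460) = 640; group ≅ (Z/2460Z)^* ≅ Z/2Z × Z/2Z × Z/4Z × Z/40Z

The n-th cyclotomic polynomial Φ_2460(x) is the minimal polynomial of zeta_2460 over Q and has degree phi(2460) = 640. So Q(zeta_2460) is a degree-640 Galois extension with Galois group (Z/2460Z)^*. By CRT, (Z/2460Z)^* ≅ (Z/4Z)^* × (Z/3Z)^* × (Z/5Z)^* × (Z/41Z)^*. Each prime-power unit group is (Z/4Z)^* ≅ Z/2Z; (Z/3Z)^* ≅ Z/2Z; (Z/5Z)^* ≅ Z/4Z; (Z/41Z)^* ≅ Z/40Z. Hence Gal(Q(zeta_2460)/Q) ≅ Z/2Z × Z/2Z × Z/4Z × Z/40Z.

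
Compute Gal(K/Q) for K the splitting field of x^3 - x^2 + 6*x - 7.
Gal(K/Q) = S_3 (symmetric group of order 6)

Compute the discriminant of x^3 + (-1)*x^2 + (6)*x + (-7): Δ = -1423. Since Δ is not a rational square, the Galois group is not contained in A_3; it must be the full S_3 (irreducibility of the cubic rules out anything smaller).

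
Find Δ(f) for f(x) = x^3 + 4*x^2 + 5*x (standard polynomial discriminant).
Δ = -100

For x^3 + a x^2 + b x + c the discriminant is Δ = 18 a b c - 4 a^3 c + a^2 b^2 - 4 b^3 - 27 c^2.
Plug a = 4, b = 5, c = 0:
  18*(4)*(5)*(0) - 4*(4)^3*(0) + (4)^2*(5)^2 - 4*(5)^3 - 27*(0)^2
  = 0 + (0) + 400 + (-500) + (0)
  = -100.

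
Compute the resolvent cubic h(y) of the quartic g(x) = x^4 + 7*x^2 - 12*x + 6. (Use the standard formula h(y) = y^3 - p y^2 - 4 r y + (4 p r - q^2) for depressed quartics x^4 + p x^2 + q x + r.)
h(y) = y^3 - 7*y^2 - 24*y + 24

Identify coefficients: p = 7, q = -12, r = 6.
Plug into h(y) = y^3 - p y^2 - 4 r y + (4 p r - q^2):
  h(y) = y^3 - (7) y^2 - 4*(6) y + (4*(7)*(6) - (-12)^2)
       = y^3 + (-7) y^2 + (-24) y + (24).
Simplifying: h(y) = y^3 - 7*y^2 - 24*y + 24.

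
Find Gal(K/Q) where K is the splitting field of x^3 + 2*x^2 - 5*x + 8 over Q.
Gal(K/Q) = S_3 (symmetric group of order 6)

Compute the discriminant of x^3 + (2)*x^2 + (-5)*x + (8): Δ = -2824. Since Δ is not a rational square, the Galois group is not contained in A_3; it must be the full S_3 (irreducibility of the cubic rules out anything smaller).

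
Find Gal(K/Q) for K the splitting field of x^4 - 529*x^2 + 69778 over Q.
Gal(K/Q) = V_4 (Klein four-group, Z/2Z × Z/2Z)

f factors as (x^2 - 278)(x^2 - 251), so the splitting field is K = Q(sqrt(278), sqrt(251)). The elements 278, 251, 69778 are all non-squares in Q, so sqrt(278) and sqrt(251) generate independent quadratic extensions. Thus [K:Q] = 4 and Gal(K/Q) is generated by the two order-2 automorphisms sqrt(278) ↦ -sqrt(278) and sqrt(251) ↦ -sqrt(251), giving V_4.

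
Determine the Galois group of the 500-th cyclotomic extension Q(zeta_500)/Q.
|Gal(Q(zeta_500)/Q)| = phi(500) = 200; group ≅ (Z/500Z)^* ≅ Z/2Z × Z/100Z

The n-th cyclotomic polynomial Φ_500(x) is the minimal polynomial of zeta_500 over Q and has degree phi(500) = 200. So Q(zeta_500) is a degree-200 Galois extension with Galois group (Z/500Z)^*. By CRT, (Z/500Z)^* ≅ (Z/4Z)^* × (Z/125Z)^*. Each prime-power unit group is (Z/4Z)^* ≅ Z/2Z; (Z/125Z)^* ≅ Z/100Z. Hence Gal(Q(zeta_500)/Q) ≅ Z/2Z × Z/100Z.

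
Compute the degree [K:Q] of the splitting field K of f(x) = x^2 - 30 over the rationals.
[K:Q] = 2

The polynomial x^2 - 30 is irreducible over Q since 30 is not a perfect square. Its splitting field is Q(sqrt(30)), which has degree 2 over Q.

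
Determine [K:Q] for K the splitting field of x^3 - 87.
[K:Q] = 6

x^3 - 87 has one real root r = 87^(1/3) and two complex roots r*zeta_3, r*zeta_3^2 where zeta_3 = e^(2*pi*i/3). The splitting field is Q(r, zeta_3). [Q(r):Q] = 3 and [Q(zeta_3):Q] = 2 with gcd = 1, so [Q(r, zeta_3):Q] = 3 * 2 = 6.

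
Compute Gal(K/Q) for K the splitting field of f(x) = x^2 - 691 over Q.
Gal(K/Q) = Z/2Z (cyclic of order 2)

x^2 - 691 is irreducible over Q since 691 is not a rational square. The splitting field Q(sqrt(691)) has degree 2 over Q, and its unique nontrivial automorphism is sqrt(691) ↦ -sqrt(691). Hence Gal(Q(sqrt(691))/Q) = Z/2Z.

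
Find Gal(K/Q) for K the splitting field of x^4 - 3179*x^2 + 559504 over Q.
Gal(K/Q) = Z/2Z (cyclic of order 2)

f factors as (x^2 - 2992)(x^2 - 187), so the splitting field is K = Q(sqrt(2992), sqrt(187)). The squarefree part of 2992 is 187 and the squarefree part of 187 is also 187, so sqrt(2992) and sqrt(187) are both rational multiples of sqrt(187). Hence Q(sqrt(2992)) = Q(sqrt(187)) = Q(sqrt(187)), and the splitting field collapses to a single degree-2 extension with Galois group Z/2Z.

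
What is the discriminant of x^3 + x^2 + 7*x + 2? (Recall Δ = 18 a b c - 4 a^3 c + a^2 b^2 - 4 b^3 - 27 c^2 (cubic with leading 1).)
Δ = -1187

For x^3 + a x^2 + b x + c the discriminant is Δ = 18 a b c - 4 a^3 c + a^2 b^2 - 4 b^3 - 27 c^2.
Plug a = 1, b = 7, c = 2:
  18*(1)*(7)*(2) - 4*(1)^3*(2) + (1)^2*(7)^2 - 4*(7)^3 - 27*(2)^2
  = 252 + (-8) + 49 + (-1372) + (-108)
  = -1187.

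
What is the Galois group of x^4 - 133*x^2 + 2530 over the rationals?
Gal(K/Q) = V_4 (Klein four-group, Z/2Z × Z/2Z)

f factors as (x^2 - 23)(x^2 - 110), so the splitting field is K = Q(sqrt(23), sqrt(110)). The elements 23, 110, 2530 are all non-squares in Q, so sqrt(23) and sqrt(110) generate independent quadratic extensions. Thus [K:Q] = 4 and Gal(K/Q) is generated by the two order-2 automorphisms sqrt(23) ↦ -sqrt(23) and sqrt(110) ↦ -sqrt(110), giving V_4.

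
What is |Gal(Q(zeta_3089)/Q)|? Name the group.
|Gal(Q(zeta_3089)/Q)| = phi(3089) = 3088; group ≅ (Z/3089Z)^* ≅ Z/3088Z

The n-th cyclotomic polynomial Φ_3089(x) is the minimal polynomial of zeta_3089 over Q and has degree phi(3089) = 3088. So Q(zeta_3089) is a degree-3088 Galois extension with Galois group (Z/3089Z)^*. (Z/3089Z)^* is cyclic since 3089 is an odd prime power (or 4). Hence Gal(Q(zeta_3089)/Q) ≅ Z/3088Z.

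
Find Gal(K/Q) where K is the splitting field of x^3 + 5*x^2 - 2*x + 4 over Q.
Gal(K/Q) = S_3 (symmetric group of order 6)

Compute the discriminant of x^3 + (5)*x^2 + (-2)*x + (4): Δ = -3020. Since Δ is not a rational square, the Galois group is not contained in A_3; it must be the full S_3 (irreducibility of the cubic rules out anything smaller).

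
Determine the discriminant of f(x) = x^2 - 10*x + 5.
Δ = 80

For a quadratic a x^2 + b x + c the discriminant is Δ = b^2 - 4ac = (-10)^2 - 4*(1)*(5) = 100 - (20) = 80.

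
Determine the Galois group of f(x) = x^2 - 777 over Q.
Gal(K/Q) = Z/2Z (cyclic of order 2)

x^2 - 777 is irreducible over Q since 777 is not a rational square. The splitting field Q(sqrt(777)) has degree 2 over Q, and its unique nontrivial automorphism is sqrt(777) ↦ -sqrt(777). Hence Gal(Q(sqrt(777))/Q) = Z/2Z.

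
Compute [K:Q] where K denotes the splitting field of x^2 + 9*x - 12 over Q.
[K:Q] = 2

The discriminant of x^2 + (9)*x + (-12) is b^2 - 4c = 81 - (-48) = 129. Since 129 is not a perfect square in Q, the polynomial is irreducible over Q. Its two roots generate a degree-2 extension, so [K:Q] = 2.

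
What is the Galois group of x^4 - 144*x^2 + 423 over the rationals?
Gal(K/Q) = V_4 (Klein four-group, Z/2Z × Z/2Z)

f factors as (x^2 - 141)(x^2 - 3), so the splitting field is K = Q(sqrt(141), sqrt(3)). The elements 141, 3, 423 are all non-squares in Q, so sqrt(141) and sqrt(3) generate independent quadratic extensions. Thus [K:Q] = 4 and Gal(K/Q) is generated by the two order-2 automorphisms sqrt(141) ↦ -sqrt(141) and sqrt(3) ↦ -sqrt(3), giving V_4.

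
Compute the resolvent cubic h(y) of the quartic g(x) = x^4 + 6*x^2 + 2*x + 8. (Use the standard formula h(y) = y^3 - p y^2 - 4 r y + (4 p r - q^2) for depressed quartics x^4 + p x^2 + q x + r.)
h(y) = y^3 - 6*y^2 - 32*y + 188

Identify coefficients: p = 6, q = 2, r = 8.
Plug into h(y) = y^3 - p y^2 - 4 r y + (4 p r - q^2):
  h(y) = y^3 - (6) y^2 - 4*(8) y + (4*(6)*(8) - (2)^2)
       = y^3 + (-6) y^2 + (-32) y + (188).
Simplifying: h(y) = y^3 - 6*y^2 - 32*y + 188.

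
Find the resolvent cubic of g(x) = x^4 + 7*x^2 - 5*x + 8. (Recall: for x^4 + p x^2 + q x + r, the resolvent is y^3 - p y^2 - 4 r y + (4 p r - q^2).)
h(y) = y^3 - 7*y^2 - 32*y + 199

Identify coefficients: p = 7, q = -5, r = 8.
Plug into h(y) = y^3 - p y^2 - 4 r y + (4 p r - q^2):
  h(y) = y^3 - (7) y^2 - 4*(8) y + (4*(7)*(8) - (-5)^2)
       = y^3 + (-7) y^2 + (-32) y + (199).
Simplifying: h(y) = y^3 - 7*y^2 - 32*y + 199.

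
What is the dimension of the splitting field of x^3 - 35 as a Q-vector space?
[K:Q] = 6

x^3 - 35 has one real root r = 35^(1/3) and two complex roots r*zeta_3, r*zeta_3^2 where zeta_3 = e^(2*pi*i/3). The splitting field is Q(r, zeta_3). [Q(r):Q] = 3 and [Q(zeta_3):Q] = 2 with gcd = 1, so [Q(r, zeta_3):Q] = 3 * 2 = 6.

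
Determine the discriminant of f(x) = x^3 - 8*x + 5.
Δ = 1373

For a depressed cubic x^3 + p x + q the discriminant is Δ = -4 p^3 - 27 q^2 = -4*(-8)^3 - 27*(5)^2 = 2048 - 675 = 1373.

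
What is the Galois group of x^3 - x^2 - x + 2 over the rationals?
Gal(K/Q) = S_3 (symmetric group of order 6)

Compute the discriminant of x^3 + (-1)*x^2 + (-1)*x + (2): Δ = -59. Since Δ is not a rational square, the Galois group is not contained in A_3; it must be the full S_3 (irreducibility of the cubic rules out anything smaller).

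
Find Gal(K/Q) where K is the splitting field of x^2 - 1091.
Gal(K/Q) = Z/2Z (cyclic of order 2)

x^2 - 1091 is irreducible over Q since 1091 is not a rational square. The splitting field Q(sqrt(1091)) has degree 2 over Q, and its unique nontrivial automorphism is sqrt(1091) ↦ -sqrt(1091). Hence Gal(Q(sqrt(1091))/Q) = Z/2Z.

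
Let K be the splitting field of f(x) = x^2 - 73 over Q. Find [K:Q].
[K:Q] = 2

The polynomial x^2 - 73 is irreducible over Q since 73 is not a perfect square. Its splitting field is Q(sqrt(73)), which has degree 2 over Q.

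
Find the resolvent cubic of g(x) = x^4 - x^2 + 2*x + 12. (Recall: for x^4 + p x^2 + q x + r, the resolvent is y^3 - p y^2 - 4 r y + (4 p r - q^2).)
h(y) = y^3 + y^2 - 48*y - 52

Identify coefficients: p = -1, q = 2, r = 12.
Plug into h(y) = y^3 - p y^2 - 4 r y + (4 p r - q^2):
  h(y) = y^3 - (-1) y^2 - 4*(12) y + (4*(-1)*(12) - (2)^2)
       = y^3 + (1) y^2 + (-48) y + (-52).
Simplifying: h(y) = y^3 + y^2 - 48*y - 52.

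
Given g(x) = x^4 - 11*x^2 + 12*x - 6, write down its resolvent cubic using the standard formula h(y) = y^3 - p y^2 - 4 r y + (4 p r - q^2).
h(y) = y^3 + 11*y^2 + 24*y + 120

Identify coefficients: p = -11, q = 12, r = -6.
Plug into h(y) = y^3 - p y^2 - 4 r y + (4 p r - q^2):
  h(y) = y^3 - (-11) y^2 - 4*(-6) y + (4*(-11)*(-6) - (12)^2)
       = y^3 + (11) y^2 + (24) y + (120).
Simplifying: h(y) = y^3 + 11*y^2 + 24*y + 120.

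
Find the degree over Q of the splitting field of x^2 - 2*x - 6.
[K:Q] = 2

The discriminant of x^2 + (-2)*x + (-6) is b^2 - 4c = 4 - (-24) = 28. Since 28 is not a perfect square in Q, the polynomial is irreducible over Q. Its two roots generate a degree-2 extension, so [K:Q] = 2.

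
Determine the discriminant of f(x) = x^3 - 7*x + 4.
Δ = 940

For a depressed cubic x^3 + p x + q the discriminant is Δ = -4 p^3 - 27 q^2 = -4*(-7)^3 - 27*(4)^2 = 1372 - 432 = 940.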